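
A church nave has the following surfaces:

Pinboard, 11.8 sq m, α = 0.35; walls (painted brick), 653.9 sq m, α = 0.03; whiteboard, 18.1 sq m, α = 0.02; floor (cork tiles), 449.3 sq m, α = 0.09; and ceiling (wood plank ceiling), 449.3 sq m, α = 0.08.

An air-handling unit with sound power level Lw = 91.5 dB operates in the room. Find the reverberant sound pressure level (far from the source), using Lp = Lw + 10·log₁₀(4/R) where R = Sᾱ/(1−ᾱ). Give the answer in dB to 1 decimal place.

77.2 dB

Σ(Sᵢαᵢ) = 11.8·0.35 + 653.9·0.03 + 18.1·0.02 + 449.3·0.09 + 449.3·0.08 = 100.490; total area S = 1582.4 sq m.
ᾱ = 100.490/1582.4 = 0.0635; R = Sᾱ/(1−ᾱ) = 100.490/(1−0.0635) = 107.304 sq m.
Lp = 91.5 + 10·log₁₀(4/107.304) = 91.5 + (-14.29) = 77.2 dB.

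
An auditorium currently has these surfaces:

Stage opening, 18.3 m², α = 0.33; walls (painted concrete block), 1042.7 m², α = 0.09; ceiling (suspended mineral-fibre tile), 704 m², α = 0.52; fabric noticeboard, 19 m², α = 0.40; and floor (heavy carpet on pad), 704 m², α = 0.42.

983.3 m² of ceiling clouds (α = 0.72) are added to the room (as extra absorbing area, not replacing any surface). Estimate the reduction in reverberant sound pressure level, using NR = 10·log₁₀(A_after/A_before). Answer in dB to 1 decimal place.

Equivalent absorption area: A_before = 18.3×0.33 + 1042.7×0.09 + 704×0.52 + 19×0.40 + 704×0.42 = 769.242 m².
Treatment contributes 983.3·0.72 = 707.976 sabins.
A_after = 769.242 + 707.976 = 1477.218 sabins.
NR = 10·log₁₀(1477.218/769.242) = 2.8 dB.

2.8 dB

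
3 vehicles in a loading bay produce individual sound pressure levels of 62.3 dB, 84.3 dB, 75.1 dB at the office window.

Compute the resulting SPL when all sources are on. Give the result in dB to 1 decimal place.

Σ 10^(Lᵢ/10) = 3.032e+08.
Combined level = 10 log₁₀(3.032e+08) = 84.8 dB.

84.8 dB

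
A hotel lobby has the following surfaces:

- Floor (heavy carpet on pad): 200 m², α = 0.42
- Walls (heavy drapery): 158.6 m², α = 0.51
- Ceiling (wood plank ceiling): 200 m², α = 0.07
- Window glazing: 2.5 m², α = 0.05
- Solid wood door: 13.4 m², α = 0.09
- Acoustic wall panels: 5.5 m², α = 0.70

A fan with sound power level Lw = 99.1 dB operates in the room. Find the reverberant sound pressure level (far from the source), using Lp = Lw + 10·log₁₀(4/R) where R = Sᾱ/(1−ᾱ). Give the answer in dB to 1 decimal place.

Σ(Sᵢαᵢ) = 200·0.42 + 158.6·0.51 + 200·0.07 + 2.5·0.05 + 13.4·0.09 + 5.5·0.70 = 184.067; total area S = 580.0 m².
ᾱ = 184.067/580.0 = 0.3174; R = Sᾱ/(1−ᾱ) = 184.067/(1−0.3174) = 269.656 m².
Lp = 99.1 + 10·log₁₀(4/269.656) = 99.1 + (-18.29) = 80.8 dB.

80.8 dB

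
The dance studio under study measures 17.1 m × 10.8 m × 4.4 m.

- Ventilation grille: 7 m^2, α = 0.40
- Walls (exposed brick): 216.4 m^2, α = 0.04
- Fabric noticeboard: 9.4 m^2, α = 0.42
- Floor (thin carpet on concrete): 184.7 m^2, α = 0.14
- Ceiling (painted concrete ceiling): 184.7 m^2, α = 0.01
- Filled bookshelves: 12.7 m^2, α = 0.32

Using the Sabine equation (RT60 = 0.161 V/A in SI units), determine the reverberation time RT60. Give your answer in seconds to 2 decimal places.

Total absorption A = 7×0.40 + 216.4×0.04 + 9.4×0.42 + 184.7×0.14 + 184.7×0.01 + 12.7×0.32
  = 2.800 + 8.656 + 3.948 + 25.858 + 1.847 + 4.064 = 47.173 m^2 sabins.
Room volume: 812.592 m³.
RT60 = 0.161 · V / A = 0.161 × 812.592 / 47.173 = 2.77 s.

2.77 s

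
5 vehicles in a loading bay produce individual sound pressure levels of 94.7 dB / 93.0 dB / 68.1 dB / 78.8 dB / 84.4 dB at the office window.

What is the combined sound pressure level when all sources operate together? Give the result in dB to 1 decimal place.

97.2 dB

Σ 10^(Lᵢ/10) = 5.304e+09.
Combined level = 10 log₁₀(5.304e+09) = 97.2 dB.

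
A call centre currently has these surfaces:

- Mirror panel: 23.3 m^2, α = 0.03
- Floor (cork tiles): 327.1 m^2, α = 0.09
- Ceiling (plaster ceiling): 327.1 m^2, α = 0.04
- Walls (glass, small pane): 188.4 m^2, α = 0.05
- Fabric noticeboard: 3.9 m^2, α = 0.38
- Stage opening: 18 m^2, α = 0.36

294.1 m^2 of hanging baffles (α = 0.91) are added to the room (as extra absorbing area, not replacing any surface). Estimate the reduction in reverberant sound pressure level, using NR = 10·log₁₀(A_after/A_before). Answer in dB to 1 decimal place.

Equivalent absorption area: A_before = 23.3×0.03 + 327.1×0.09 + 327.1×0.04 + 188.4×0.05 + 3.9×0.38 + 18×0.36 = 60.604 m^2.
Added absorption = 294.1 × 0.91 = 267.631 sabins.
A_after = 60.604 + 267.631 = 328.235 sabins.
Reduction = 10 log₁₀(A_after/A_before) = 10 log₁₀(5.4161) = 7.3 dB.

7.3 dB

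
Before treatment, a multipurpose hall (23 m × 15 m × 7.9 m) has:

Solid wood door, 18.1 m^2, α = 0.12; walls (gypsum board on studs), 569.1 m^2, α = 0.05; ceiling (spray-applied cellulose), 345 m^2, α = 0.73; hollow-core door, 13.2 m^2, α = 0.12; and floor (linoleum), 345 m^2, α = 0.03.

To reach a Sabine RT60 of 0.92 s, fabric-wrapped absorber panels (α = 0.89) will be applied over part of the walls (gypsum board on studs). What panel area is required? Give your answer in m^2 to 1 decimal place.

217.3

Total absorption A₁ = 18.1·0.12 + 569.1·0.05 + 345·0.73 + 13.2·0.12 + 345·0.03
  = 2.172 + 28.455 + 251.850 + 1.584 + 10.350 = 294.411 m^2 sabins.
Required A₂ = 0.161·2725.5/0.92 = 476.962 sabins.
ΔA needed = 476.962 − 294.411 = 182.551 sabins.
Net gain per m^2: Δα = 0.89 − 0.05 = 0.84.
Panel area = 182.551 / 0.84 = 217.3 m^2.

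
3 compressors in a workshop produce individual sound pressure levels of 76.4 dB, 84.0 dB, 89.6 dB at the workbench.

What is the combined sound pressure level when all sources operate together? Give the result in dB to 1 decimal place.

90.8 dB

Converting to relative power and adding: 10^(76.4/10) + 10^(84.0/10) + 10^(89.6/10) = 1.207e+09.
Back to dB: 10·log₁₀ Σ = 90.8 dB.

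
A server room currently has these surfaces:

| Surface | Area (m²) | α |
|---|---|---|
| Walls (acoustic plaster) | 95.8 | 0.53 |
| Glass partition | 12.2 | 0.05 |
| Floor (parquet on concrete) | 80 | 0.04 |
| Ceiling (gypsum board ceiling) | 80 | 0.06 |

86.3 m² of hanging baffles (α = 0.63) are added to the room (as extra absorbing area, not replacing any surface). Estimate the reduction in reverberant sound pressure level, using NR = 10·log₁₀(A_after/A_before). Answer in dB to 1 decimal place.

2.8 dB

Summing Sᵢαᵢ: 50.774 + 0.610 + 3.200 + 4.800 → A_before = 59.384 sabins.
Added absorption = 86.3 × 0.63 = 54.369 sabins.
New total A_after = 113.753 sabins.
Reduction = 10 log₁₀(A_after/A_before) = 10 log₁₀(1.9155) = 2.8 dB.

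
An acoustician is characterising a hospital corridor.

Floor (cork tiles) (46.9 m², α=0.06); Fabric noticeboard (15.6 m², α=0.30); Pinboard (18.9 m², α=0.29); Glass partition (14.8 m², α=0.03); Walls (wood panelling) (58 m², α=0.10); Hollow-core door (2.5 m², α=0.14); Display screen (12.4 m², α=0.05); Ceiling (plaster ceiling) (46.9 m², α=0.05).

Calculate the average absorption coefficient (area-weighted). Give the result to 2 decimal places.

0.10

S = Σ Sᵢ = 46.9 + 15.6 + 18.9 + 14.8 + 58 + 2.5 + 12.4 + 46.9 = 216.0 m².
Σ(Sᵢαᵢ) = 46.9·0.06 + 15.6·0.30 + 18.9·0.29 + 14.8·0.03 + 58·0.10 + 2.5·0.14 + 12.4·0.05 + 46.9·0.05 = 22.534.
ᾱ = A/S = 0.10.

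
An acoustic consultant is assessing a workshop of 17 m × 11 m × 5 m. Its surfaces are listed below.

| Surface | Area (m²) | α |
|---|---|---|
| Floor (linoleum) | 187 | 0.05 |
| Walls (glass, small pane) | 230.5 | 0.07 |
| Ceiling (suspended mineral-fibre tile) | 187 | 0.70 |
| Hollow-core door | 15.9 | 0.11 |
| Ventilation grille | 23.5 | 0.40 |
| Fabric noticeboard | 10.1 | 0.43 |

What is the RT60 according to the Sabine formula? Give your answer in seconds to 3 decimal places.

Total absorption A = 187*0.05 + 230.5*0.07 + 187*0.70 + 15.9*0.11 + 23.5*0.40 + 10.1*0.43
  = 9.350 + 16.135 + 130.900 + 1.749 + 9.400 + 4.343 = 171.877 m² sabins.
Room volume: 935 m³.
T = 0.161 V/A = 0.161·935/171.877 = 0.876 s.

0.876 s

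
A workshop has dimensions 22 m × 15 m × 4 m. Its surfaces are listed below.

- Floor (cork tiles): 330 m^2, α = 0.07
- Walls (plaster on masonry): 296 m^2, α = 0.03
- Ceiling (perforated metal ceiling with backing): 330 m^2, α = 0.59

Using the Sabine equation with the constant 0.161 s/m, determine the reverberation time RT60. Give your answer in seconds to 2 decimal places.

Equivalent absorption area: A = 330×0.07 + 296×0.03 + 330×0.59 = 226.680 m^2.
V = 22·15·4 = 1320 m³.
RT60 = 0.161 · V / A = 0.161 × 1320 / 226.680 = 0.94 s.

0.94 seconds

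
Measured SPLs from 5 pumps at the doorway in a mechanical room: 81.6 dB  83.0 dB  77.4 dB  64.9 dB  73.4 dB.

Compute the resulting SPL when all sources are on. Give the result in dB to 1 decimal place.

Σ 10^(Lᵢ/10) = 4.24e+08.
L_total = 10·log₁₀(4.24e+08) = 86.3 dB.

86.3 dB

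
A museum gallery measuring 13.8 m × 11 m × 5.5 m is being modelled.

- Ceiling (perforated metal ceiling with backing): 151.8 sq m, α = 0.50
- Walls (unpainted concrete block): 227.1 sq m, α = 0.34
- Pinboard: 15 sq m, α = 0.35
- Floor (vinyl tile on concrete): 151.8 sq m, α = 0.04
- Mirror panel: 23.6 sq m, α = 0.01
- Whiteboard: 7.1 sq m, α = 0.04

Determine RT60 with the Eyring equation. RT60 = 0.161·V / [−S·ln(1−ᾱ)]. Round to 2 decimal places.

0.69 s

Total surface area S = 151.8 + 227.1 + 15 + 151.8 + 23.6 + 7.1 = 576.4 sq m.
Σ(Sᵢαᵢ) = 151.8·0.50 + 227.1·0.34 + 15·0.35 + 151.8·0.04 + 23.6·0.01 + 7.1·0.04 = 164.956.
Mean coefficient ᾱ = A/S = 0.2862.
Eyring denominator: −S ln(1−ᾱ) = 194.335.
V = 13.8 × 11 × 5.5 = 834.9 m³.
RT60 = 0.161 × 834.9 / 194.335 = 0.69 s.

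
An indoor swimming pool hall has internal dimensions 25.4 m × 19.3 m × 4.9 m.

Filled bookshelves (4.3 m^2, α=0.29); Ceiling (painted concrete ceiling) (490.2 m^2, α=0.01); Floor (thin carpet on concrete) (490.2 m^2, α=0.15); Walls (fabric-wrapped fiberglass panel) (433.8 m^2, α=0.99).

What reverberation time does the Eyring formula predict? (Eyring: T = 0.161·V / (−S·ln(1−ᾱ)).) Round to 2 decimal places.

Total surface area S = 4.3 + 490.2 + 490.2 + 433.8 = 1418.5 m^2.
Σ(Sᵢαᵢ) = 4.3·0.29 + 490.2·0.01 + 490.2·0.15 + 433.8·0.99 = 509.141.
Mean coefficient ᾱ = A/S = 0.3589.
−S·ln(1−ᾱ) = −1418.5 × ln(1 − 0.3589) = 630.622.
V = 25.4 × 19.3 × 4.9 = 2402.078 m³.
RT60 = 0.161 × 2402.078 / 630.622 = 0.61 s.

0.61 sec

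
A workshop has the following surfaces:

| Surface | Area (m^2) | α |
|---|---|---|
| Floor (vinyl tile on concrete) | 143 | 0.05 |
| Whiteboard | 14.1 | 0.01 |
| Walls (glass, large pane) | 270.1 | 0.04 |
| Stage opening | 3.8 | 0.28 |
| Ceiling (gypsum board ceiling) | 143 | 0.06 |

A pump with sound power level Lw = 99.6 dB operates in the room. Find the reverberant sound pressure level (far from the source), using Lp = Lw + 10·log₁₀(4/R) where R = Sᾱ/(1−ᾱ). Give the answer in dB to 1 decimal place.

A = 27.739 sabins; S = 574.0 m^2.
ᾱ = 0.0483, so room constant R = A/(1−ᾱ) = 29.147 m^2.
Lp = 99.6 + 10·log₁₀(4/29.147) = 99.6 + (-8.63) = 91.0 dB.

91.0 dB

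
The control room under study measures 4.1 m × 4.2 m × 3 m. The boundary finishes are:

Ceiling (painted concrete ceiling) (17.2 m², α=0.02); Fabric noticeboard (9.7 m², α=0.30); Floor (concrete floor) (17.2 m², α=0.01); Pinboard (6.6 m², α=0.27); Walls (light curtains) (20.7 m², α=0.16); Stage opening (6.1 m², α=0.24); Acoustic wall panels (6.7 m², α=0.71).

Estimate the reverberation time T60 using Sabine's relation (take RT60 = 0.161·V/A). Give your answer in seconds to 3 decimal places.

Summing Sᵢαᵢ: 0.344 + 2.910 + 0.172 + 1.782 + 3.312 + 1.464 + 4.757 → A = 14.741 sabins.
V = 4.1·4.2·3 = 51.66 m³.
Sabine: RT60 = 0.161 × 51.66 / 14.741 = 0.564 s.

0.564 seconds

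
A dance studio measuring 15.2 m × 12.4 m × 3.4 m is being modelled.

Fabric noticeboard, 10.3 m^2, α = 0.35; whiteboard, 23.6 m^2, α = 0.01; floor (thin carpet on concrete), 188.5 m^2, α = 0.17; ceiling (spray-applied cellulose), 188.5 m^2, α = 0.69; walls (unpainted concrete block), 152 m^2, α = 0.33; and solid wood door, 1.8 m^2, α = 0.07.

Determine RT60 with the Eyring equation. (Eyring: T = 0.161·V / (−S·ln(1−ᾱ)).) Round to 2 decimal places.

0.38 s

S = Σ Sᵢ = 564.7 m^2.
Absorption A = 10.3·0.35 + 23.6·0.01 + 188.5·0.17 + 188.5·0.69 + 152·0.33 + 1.8·0.07 = 216.237 sabins.
ᾱ = 216.237 / 564.7 = 0.3829.
−S·ln(1−ᾱ) = −564.7 × ln(1 − 0.3829) = 272.594.
V = 15.2 × 12.4 × 3.4 = 640.832 m³.
RT60 = 0.161 × 640.832 / 272.594 = 0.38 s.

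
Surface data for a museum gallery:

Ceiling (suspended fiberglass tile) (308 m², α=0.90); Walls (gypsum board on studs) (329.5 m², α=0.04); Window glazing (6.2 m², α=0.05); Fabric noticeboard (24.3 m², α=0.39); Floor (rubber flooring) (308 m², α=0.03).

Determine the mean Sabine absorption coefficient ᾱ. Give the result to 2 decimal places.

Total surface area S = 976.0 m².
Σ(Sᵢαᵢ) = 308·0.90 + 329.5·0.04 + 6.2·0.05 + 24.3·0.39 + 308·0.03 = 309.407.
ᾱ = A/S = 0.32.

0.32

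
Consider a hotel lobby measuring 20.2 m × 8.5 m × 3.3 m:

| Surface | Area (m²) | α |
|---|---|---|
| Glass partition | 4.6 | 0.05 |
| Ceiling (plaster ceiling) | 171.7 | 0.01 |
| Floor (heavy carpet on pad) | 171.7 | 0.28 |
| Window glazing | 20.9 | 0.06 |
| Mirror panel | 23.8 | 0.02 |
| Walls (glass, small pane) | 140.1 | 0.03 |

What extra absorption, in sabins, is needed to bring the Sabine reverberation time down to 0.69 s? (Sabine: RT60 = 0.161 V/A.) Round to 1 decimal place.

Equivalent absorption area: A₁ = 4.6·0.05 + 171.7·0.01 + 171.7·0.28 + 20.9·0.06 + 23.8·0.02 + 140.1·0.03 = 55.956 m².
Target A₂ = 0.161·566.61/0.69 = 132.209 sabins (V = 566.61 m³).
ΔA = A₂ − A₁ = 132.209 − 55.956 = 76.3 sabins.

76.3 sabins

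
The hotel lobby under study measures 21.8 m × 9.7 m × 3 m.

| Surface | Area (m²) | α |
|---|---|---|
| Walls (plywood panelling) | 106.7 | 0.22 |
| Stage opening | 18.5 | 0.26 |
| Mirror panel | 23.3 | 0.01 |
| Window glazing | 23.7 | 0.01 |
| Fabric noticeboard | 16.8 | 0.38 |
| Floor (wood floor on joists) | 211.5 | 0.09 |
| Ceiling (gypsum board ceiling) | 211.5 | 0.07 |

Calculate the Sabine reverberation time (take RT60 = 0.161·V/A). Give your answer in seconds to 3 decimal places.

1.481 sec

A = Σ Sᵢαᵢ = 106.7*0.22 + 18.5*0.26 + 23.3*0.01 + 23.7*0.01 + 16.8*0.38 + 211.5*0.09 + 211.5*0.07 = 68.978 sabins.
V = 21.8·9.7·3 = 634.38 m³.
Sabine: RT60 = 0.161 × 634.38 / 68.978 = 1.481 s.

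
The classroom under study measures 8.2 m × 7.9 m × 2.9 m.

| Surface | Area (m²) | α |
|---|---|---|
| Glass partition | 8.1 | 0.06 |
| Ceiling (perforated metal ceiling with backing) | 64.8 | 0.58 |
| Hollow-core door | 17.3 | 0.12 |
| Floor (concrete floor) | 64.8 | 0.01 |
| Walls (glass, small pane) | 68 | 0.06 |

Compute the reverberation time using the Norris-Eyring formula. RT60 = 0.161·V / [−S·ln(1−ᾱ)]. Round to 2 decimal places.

S = Σ Sᵢ = 223.0 m².
Σ(Sᵢαᵢ) = 8.1×0.06 + 64.8×0.58 + 17.3×0.12 + 64.8×0.01 + 68×0.06 = 44.874.
Mean coefficient ᾱ = A/S = 0.2012.
Eyring denominator: −S ln(1−ᾱ) = 50.096.
V = 8.2 × 7.9 × 2.9 = 187.862 m³.
T = 0.161·V/[−S·ln(1−ᾱ)] = 0.161·187.862/50.096 = 0.60 s.

0.60 s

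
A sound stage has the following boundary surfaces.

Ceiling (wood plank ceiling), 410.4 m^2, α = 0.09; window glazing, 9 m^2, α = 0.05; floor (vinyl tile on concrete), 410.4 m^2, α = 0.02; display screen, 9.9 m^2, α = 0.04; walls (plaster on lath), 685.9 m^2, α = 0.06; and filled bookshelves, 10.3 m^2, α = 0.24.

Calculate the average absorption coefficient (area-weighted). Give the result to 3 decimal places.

S = Σ Sᵢ = 410.4 + 9 + 410.4 + 9.9 + 685.9 + 10.3 = 1535.9 m^2.
A = 410.4×0.09 + 9×0.05 + 410.4×0.02 + 9.9×0.04 + 685.9×0.06 + 10.3×0.24 = 89.616 sabins.
ᾱ = 89.616 / 1535.9 = 0.058.

0.058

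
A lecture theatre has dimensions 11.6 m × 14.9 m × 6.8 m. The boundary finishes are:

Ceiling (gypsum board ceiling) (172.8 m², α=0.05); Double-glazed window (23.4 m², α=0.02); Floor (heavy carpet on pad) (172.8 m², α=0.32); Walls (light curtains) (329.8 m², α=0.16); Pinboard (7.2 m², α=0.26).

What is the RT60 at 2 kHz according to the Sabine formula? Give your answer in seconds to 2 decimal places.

Equivalent absorption area: A = 172.8*0.05 + 23.4*0.02 + 172.8*0.32 + 329.8*0.16 + 7.2*0.26 = 119.044 m².
Room volume: 1175.312 m³.
Sabine: RT60 = 0.161 × 1175.312 / 119.044 = 1.59 s.

1.59 sec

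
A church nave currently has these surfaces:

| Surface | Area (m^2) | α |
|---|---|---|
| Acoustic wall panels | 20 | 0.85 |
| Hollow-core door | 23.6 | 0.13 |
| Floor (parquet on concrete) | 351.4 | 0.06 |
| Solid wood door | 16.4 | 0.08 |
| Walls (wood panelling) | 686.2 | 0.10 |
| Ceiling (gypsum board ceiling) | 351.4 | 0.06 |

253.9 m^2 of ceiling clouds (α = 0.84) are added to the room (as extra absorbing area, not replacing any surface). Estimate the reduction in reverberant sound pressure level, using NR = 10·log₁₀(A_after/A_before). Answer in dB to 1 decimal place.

4.2 dB

A_before = Σ Sᵢαᵢ = 20×0.85 + 23.6×0.13 + 351.4×0.06 + 16.4×0.08 + 686.2×0.10 + 351.4×0.06 = 132.168 sabins.
Treatment contributes 253.9·0.84 = 213.276 sabins.
A_after = 132.168 + 213.276 = 345.444 sabins.
NR = 10·log₁₀(345.444/132.168) = 4.2 dB.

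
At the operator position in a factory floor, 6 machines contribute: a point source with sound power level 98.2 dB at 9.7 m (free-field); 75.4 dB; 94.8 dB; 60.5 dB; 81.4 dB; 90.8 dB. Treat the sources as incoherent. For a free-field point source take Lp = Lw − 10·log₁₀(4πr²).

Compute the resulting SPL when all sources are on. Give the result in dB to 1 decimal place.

96.4 dB

Source at 9.7 m: Lp = 98.2 − 10·log₁₀(4π·9.7²) = 98.2 − 10·log₁₀(1182.370) = 67.5 dB.
Σ 10^(Lᵢ/10) = 4.402e+09.
L_total = 10·log₁₀(4.402e+09) = 96.4 dB.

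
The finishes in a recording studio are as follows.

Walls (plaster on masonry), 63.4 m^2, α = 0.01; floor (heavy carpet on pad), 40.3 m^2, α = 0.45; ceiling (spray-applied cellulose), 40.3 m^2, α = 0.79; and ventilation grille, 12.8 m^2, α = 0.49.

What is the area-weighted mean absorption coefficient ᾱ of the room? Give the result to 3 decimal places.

S = Σ Sᵢ = 63.4 + 40.3 + 40.3 + 12.8 = 156.8 m^2.
Weighted sum Σ Sα = 56.878.
ᾱ = A/S = 0.363.

0.363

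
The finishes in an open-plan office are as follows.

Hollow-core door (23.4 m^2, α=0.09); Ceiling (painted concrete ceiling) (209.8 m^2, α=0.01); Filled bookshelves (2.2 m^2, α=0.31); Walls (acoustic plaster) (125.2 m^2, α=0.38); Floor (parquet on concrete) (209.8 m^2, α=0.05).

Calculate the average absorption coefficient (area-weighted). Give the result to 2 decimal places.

S = Σ Sᵢ = 23.4 + 209.8 + 2.2 + 125.2 + 209.8 = 570.4 m^2.
Weighted sum Σ Sα = 62.952.
ᾱ = 62.952 / 570.4 = 0.11.

0.11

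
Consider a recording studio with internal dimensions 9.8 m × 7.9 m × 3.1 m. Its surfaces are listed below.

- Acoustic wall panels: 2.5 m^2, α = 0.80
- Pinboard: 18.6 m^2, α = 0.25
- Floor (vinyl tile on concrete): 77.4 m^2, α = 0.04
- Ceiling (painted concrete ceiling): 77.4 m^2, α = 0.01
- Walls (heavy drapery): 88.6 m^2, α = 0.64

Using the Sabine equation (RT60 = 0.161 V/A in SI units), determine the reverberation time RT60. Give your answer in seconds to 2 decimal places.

Equivalent absorption area: A = 2.5·0.80 + 18.6·0.25 + 77.4·0.04 + 77.4·0.01 + 88.6·0.64 = 67.224 m^2.
V = 9.8·7.9·3.1 = 240.002 m³.
Sabine: RT60 = 0.161 × 240.002 / 67.224 = 0.57 s.

0.57 s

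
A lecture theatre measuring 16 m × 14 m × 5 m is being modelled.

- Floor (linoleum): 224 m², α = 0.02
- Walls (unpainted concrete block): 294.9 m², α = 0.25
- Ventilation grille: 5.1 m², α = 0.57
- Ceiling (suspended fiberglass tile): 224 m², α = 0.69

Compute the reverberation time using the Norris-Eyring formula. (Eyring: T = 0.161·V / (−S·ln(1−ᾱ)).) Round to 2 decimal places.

Total surface area S = 224 + 294.9 + 5.1 + 224 = 748.0 m².
Σ(Sᵢαᵢ) = 224·0.02 + 294.9·0.25 + 5.1·0.57 + 224·0.69 = 235.672.
Mean coefficient ᾱ = A/S = 0.3151.
Eyring denominator: −S ln(1−ᾱ) = 283.105.
V = 16 × 14 × 5 = 1120 m³.
RT60 = 0.161 × 1120 / 283.105 = 0.64 s.

0.64 s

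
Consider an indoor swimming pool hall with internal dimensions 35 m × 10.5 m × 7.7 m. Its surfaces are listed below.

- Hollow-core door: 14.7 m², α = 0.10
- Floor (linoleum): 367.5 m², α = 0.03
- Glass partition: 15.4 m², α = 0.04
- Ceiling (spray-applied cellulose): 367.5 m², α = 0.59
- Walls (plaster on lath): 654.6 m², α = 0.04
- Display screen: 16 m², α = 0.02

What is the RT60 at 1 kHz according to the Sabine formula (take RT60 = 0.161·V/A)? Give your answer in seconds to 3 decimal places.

Equivalent absorption area: A = 14.7×0.10 + 367.5×0.03 + 15.4×0.04 + 367.5×0.59 + 654.6×0.04 + 16×0.02 = 256.440 m².
V = 35·10.5·7.7 = 2829.75 m³.
Sabine: RT60 = 0.161 × 2829.75 / 256.440 = 1.777 s.

1.777 sec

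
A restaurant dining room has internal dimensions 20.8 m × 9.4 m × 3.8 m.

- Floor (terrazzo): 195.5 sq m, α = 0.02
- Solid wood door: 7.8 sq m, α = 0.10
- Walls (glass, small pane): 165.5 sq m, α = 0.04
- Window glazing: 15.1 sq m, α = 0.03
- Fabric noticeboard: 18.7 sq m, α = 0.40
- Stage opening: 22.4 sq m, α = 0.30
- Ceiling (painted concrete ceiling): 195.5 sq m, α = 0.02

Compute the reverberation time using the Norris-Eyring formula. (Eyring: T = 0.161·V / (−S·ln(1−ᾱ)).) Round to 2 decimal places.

3.91 s

Total surface area S = 195.5 + 7.8 + 165.5 + 15.1 + 18.7 + 22.4 + 195.5 = 620.5 sq m.
Σ(Sᵢαᵢ) = 195.5·0.02 + 7.8·0.10 + 165.5·0.04 + 15.1·0.03 + 18.7·0.40 + 22.4·0.30 + 195.5·0.02 = 29.873.
Mean coefficient ᾱ = A/S = 0.0481.
Eyring denominator: −S ln(1−ᾱ) = 30.588.
V = 20.8 × 9.4 × 3.8 = 742.976 m³.
RT60 = 0.161 × 742.976 / 30.588 = 3.91 s.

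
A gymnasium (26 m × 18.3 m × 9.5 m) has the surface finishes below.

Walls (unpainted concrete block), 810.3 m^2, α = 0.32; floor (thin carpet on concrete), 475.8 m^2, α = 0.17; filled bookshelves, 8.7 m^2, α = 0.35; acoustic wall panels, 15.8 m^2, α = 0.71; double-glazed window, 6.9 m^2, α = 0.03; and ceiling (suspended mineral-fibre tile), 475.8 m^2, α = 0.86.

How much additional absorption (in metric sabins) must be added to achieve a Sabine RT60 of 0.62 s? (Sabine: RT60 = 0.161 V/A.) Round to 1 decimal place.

409.9 sabins

A₁ = Σ Sᵢαᵢ = 810.3*0.32 + 475.8*0.17 + 8.7*0.35 + 15.8*0.71 + 6.9*0.03 + 475.8*0.86 = 763.840 sabins.
Target A₂ = 0.161·4520.1/0.62 = 1173.768 sabins (V = 4520.1 m³).
ΔA = A₂ − A₁ = 1173.768 − 763.840 = 409.9 sabins.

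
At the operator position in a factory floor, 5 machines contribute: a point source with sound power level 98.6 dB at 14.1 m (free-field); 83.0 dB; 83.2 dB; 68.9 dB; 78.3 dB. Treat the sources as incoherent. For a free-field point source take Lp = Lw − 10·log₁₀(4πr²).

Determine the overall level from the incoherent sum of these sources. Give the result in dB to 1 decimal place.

Source at 14.1 m: Lp = 98.6 − 10·log₁₀(4π·14.1²) = 98.6 − 10·log₁₀(2498.320) = 64.6 dB.
Σ 10^(Lᵢ/10) = 4.867e+08.
Back to dB: 10·log₁₀ Σ = 86.9 dB.

86.9 dB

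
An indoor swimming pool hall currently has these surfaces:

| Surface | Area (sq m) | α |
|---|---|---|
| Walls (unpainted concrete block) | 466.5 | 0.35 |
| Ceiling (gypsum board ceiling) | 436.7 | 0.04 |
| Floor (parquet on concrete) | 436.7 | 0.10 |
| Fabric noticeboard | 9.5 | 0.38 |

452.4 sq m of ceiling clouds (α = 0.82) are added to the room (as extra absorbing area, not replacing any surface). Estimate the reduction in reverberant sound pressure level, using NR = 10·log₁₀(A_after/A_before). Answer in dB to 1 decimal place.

A_before = Σ Sᵢαᵢ = 466.5*0.35 + 436.7*0.04 + 436.7*0.10 + 9.5*0.38 = 228.023 sabins.
Added absorption = 452.4 × 0.82 = 370.968 sabins.
A_after = 228.023 + 370.968 = 598.991 sabins.
NR = 10·log₁₀(598.991/228.023) = 4.2 dB.

4.2 dB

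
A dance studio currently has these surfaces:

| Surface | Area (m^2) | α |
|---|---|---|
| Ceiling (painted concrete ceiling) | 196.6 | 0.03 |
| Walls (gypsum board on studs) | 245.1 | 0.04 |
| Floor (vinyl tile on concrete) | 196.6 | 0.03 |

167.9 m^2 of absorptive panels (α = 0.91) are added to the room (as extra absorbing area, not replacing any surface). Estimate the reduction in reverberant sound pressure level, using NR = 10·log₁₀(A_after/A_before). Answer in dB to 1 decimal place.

Total absorption A_before = 196.6*0.03 + 245.1*0.04 + 196.6*0.03
  = 5.898 + 9.804 + 5.898 = 21.600 m^2 sabins.
Added absorption = 167.9 × 0.91 = 152.789 sabins.
A_after = 21.600 + 152.789 = 174.389 sabins.
NR = 10·log₁₀(174.389/21.600) = 9.1 dB.

9.1 dB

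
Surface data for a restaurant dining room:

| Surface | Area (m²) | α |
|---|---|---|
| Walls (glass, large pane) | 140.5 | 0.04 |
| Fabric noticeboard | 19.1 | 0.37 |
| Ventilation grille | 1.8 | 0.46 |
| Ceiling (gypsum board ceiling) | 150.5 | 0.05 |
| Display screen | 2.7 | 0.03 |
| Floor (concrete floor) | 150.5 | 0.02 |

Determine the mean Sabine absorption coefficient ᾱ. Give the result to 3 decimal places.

S = Σ Sᵢ = 140.5 + 19.1 + 1.8 + 150.5 + 2.7 + 150.5 = 465.1 m².
A = 140.5·0.04 + 19.1·0.37 + 1.8·0.46 + 150.5·0.05 + 2.7·0.03 + 150.5·0.02 = 24.131 sabins.
ᾱ = A/S = 0.052.

0.052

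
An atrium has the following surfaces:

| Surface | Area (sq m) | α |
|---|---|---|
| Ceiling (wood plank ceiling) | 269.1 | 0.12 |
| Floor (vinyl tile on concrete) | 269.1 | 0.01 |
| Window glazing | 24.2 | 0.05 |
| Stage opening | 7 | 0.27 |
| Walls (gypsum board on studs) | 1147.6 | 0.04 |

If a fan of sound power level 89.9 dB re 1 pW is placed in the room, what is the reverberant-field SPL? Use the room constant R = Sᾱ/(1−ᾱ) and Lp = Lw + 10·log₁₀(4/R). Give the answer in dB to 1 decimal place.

76.5 dB

A = 83.987 sabins; S = 1717.0 sq m.
ᾱ = 0.0489, so room constant R = A/(1−ᾱ) = 88.305 sq m.
Lp = 89.9 + 10·log₁₀(4/88.305) = 89.9 + (-13.44) = 76.5 dB.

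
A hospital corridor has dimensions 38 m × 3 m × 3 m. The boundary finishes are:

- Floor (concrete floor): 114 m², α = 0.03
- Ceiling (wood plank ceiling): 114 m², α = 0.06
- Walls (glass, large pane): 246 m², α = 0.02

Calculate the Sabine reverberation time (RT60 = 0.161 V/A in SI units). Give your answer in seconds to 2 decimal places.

3.63 seconds

Total absorption A = 114·0.03 + 114·0.06 + 246·0.02
  = 3.420 + 6.840 + 4.920 = 15.180 m² sabins.
Room volume: 342 m³.
T = 0.161 V/A = 0.161·342/15.180 = 3.63 s.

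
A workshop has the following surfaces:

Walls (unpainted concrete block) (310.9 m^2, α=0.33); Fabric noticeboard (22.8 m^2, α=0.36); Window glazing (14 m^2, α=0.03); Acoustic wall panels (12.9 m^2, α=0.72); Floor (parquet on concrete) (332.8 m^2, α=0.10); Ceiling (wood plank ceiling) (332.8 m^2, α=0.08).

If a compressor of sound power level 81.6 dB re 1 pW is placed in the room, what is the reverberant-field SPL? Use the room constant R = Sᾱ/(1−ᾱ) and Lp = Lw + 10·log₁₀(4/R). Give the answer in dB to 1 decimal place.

64.2 dB

Σ(Sᵢαᵢ) = 310.9·0.33 + 22.8·0.36 + 14·0.03 + 12.9·0.72 + 332.8·0.10 + 332.8·0.08 = 180.417; total area S = 1026.2 m^2.
ᾱ = 0.1758, so room constant R = A/(1−ᾱ) = 218.900 m^2.
Lp = Lw + 10 log₁₀(4/R) = 81.6 -17.38 = 64.2 dB.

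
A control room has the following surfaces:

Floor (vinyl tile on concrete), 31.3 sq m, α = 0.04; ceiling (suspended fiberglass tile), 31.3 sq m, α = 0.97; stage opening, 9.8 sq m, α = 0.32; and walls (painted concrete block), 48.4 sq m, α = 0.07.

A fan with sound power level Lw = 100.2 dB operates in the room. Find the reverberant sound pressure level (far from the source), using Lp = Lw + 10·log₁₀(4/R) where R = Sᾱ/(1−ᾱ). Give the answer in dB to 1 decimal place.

Σ(Sᵢαᵢ) = 31.3·0.04 + 31.3·0.97 + 9.8·0.32 + 48.4·0.07 = 38.137; total area S = 120.8 sq m.
ᾱ = 38.137/120.8 = 0.3157; R = Sᾱ/(1−ᾱ) = 38.137/(1−0.3157) = 55.731 sq m.
Lp = Lw + 10 log₁₀(4/R) = 100.2 -11.44 = 88.8 dB.

88.8 dB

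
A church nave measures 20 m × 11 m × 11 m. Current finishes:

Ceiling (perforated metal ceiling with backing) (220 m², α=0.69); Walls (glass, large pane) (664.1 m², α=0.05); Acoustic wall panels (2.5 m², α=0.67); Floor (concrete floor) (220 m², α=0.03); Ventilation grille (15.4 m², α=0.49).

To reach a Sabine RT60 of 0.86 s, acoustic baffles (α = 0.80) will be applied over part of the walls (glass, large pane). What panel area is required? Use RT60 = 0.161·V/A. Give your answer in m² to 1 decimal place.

336.3

Total absorption A₁ = 220·0.69 + 664.1·0.05 + 2.5·0.67 + 220·0.03 + 15.4·0.49
  = 151.800 + 33.205 + 1.675 + 6.600 + 7.546 = 200.826 m² sabins.
V = 2420 m³. Target absorption A₂ = 0.161 × 2420 / 0.86 = 453.047 sabins.
ΔA needed = 453.047 − 200.826 = 252.221 sabins.
Each m² of panel replacing the walls (glass, large pane) adds (0.80 − 0.05) = 0.75 sabins.
Panel area = 252.221 / 0.75 = 336.3 m².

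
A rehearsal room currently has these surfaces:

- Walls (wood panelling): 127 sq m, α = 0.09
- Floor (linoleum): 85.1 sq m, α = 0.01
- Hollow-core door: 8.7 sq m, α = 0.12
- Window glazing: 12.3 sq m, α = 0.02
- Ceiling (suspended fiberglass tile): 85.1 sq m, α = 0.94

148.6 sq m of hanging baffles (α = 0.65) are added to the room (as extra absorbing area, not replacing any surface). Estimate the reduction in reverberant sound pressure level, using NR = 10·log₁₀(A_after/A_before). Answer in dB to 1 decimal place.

Summing Sᵢαᵢ: 11.430 + 0.851 + 1.044 + 0.246 + 79.994 → A_before = 93.565 sabins.
Treatment contributes 148.6·0.65 = 96.590 sabins.
New total A_after = 190.155 sabins.
NR = 10·log₁₀(190.155/93.565) = 3.1 dB.

3.1 dB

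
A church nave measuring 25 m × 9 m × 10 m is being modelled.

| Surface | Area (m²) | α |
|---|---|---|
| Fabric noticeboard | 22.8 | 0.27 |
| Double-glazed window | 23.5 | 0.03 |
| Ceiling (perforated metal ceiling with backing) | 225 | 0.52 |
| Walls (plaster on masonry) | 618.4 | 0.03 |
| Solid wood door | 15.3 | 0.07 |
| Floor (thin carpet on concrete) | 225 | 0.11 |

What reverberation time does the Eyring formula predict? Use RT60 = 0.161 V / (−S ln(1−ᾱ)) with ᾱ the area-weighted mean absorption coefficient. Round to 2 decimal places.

S = Σ Sᵢ = 1130.0 m².
Σ(Sᵢαᵢ) = 22.8×0.27 + 23.5×0.03 + 225×0.52 + 618.4×0.03 + 15.3×0.07 + 225×0.11 = 168.234.
ᾱ = 168.234 / 1130.0 = 0.1489.
Eyring denominator: −S ln(1−ᾱ) = 182.185.
V = 25 × 9 × 10 = 2250 m³.
T = 0.161·V/[−S·ln(1−ᾱ)] = 0.161·2250/182.185 = 1.99 s.

1.99 s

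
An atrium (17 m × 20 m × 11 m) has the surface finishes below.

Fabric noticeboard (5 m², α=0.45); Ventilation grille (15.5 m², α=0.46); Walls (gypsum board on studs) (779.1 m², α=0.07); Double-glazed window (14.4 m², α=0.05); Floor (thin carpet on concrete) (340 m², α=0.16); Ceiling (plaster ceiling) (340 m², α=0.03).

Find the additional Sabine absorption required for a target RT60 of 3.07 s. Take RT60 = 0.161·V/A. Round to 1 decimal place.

66.9 sabins

Total absorption A₁ = 5·0.45 + 15.5·0.46 + 779.1·0.07 + 14.4·0.05 + 340·0.16 + 340·0.03
  = 2.250 + 7.130 + 54.537 + 0.720 + 54.400 + 10.200 = 129.237 m² sabins.
Target A₂ = 0.161·3740/3.07 = 196.137 sabins (V = 3740 m³).
Shortfall: 196.137 − 129.237 = 66.9 sabins.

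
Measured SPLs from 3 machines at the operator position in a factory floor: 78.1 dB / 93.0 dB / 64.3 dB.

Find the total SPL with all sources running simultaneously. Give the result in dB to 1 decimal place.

Converting to relative power and adding: 10^(78.1/10) + 10^(93.0/10) + 10^(64.3/10) = 2.063e+09.
Combined level = 10 log₁₀(2.063e+09) = 93.1 dB.

93.1 dB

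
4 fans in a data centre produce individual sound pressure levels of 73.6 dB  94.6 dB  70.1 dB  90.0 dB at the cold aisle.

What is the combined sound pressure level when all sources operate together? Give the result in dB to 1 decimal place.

95.9 dB

Σ 10^(Lᵢ/10) = 3.917e+09.
L_total = 10·log₁₀(3.917e+09) = 95.9 dB.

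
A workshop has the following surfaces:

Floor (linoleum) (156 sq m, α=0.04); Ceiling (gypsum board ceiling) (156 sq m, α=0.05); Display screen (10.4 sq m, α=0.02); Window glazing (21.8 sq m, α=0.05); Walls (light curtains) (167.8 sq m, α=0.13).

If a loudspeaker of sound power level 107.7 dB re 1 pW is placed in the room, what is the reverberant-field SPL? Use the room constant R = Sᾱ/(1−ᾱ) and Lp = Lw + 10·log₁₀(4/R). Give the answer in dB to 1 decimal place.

97.7 dB

A = 37.152 sabins; S = 512.0 sq m.
ᾱ = 37.152/512.0 = 0.0726; R = Sᾱ/(1−ᾱ) = 37.152/(1−0.0726) = 40.060 sq m.
Lp = Lw + 10 log₁₀(4/R) = 107.7 -10.01 = 97.7 dB.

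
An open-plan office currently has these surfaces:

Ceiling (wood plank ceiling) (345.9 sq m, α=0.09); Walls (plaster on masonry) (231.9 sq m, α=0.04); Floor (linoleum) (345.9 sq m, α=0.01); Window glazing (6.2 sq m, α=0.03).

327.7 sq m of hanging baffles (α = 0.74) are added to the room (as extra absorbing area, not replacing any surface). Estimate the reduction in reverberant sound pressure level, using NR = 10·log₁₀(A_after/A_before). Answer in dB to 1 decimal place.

8.1 dB

A_before = Σ Sᵢαᵢ = 345.9×0.09 + 231.9×0.04 + 345.9×0.01 + 6.2×0.03 = 44.052 sabins.
Added absorption = 327.7 × 0.74 = 242.498 sabins.
A_after = 44.052 + 242.498 = 286.550 sabins.
Reduction = 10 log₁₀(A_after/A_before) = 10 log₁₀(6.5048) = 8.1 dB.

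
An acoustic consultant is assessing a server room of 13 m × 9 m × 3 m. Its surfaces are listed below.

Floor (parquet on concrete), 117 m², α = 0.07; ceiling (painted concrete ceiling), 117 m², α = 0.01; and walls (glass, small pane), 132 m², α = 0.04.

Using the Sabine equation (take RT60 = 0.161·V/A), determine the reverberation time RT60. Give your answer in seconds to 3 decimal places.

Total absorption A = 117*0.07 + 117*0.01 + 132*0.04
  = 8.190 + 1.170 + 5.280 = 14.640 m² sabins.
Room volume: 351 m³.
Sabine: RT60 = 0.161 × 351 / 14.640 = 3.860 s.

3.860 s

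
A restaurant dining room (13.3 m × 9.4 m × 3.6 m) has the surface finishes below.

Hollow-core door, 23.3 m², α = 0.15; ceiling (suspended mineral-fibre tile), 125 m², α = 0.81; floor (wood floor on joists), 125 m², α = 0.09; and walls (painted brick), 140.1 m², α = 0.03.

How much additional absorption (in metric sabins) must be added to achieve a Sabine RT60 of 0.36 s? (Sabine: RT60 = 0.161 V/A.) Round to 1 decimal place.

81.1 sabins

Total absorption A₁ = 23.3·0.15 + 125·0.81 + 125·0.09 + 140.1·0.03
  = 3.495 + 101.250 + 11.250 + 4.203 = 120.198 m² sabins.
Target A₂ = 0.161·450.072/0.36 = 201.282 sabins (V = 450.072 m³).
Shortfall: 201.282 − 120.198 = 81.1 sabins.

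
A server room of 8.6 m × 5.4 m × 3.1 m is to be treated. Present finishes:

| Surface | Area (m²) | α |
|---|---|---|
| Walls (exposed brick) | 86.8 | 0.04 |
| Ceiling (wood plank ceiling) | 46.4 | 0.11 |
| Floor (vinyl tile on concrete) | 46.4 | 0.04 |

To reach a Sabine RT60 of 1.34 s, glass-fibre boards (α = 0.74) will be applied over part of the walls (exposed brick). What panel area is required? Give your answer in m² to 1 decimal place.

Total absorption A₁ = 86.8·0.04 + 46.4·0.11 + 46.4·0.04
  = 3.472 + 5.104 + 1.856 = 10.432 m² sabins.
V = 143.964 m³. Target absorption A₂ = 0.161 × 143.964 / 1.34 = 17.297 sabins.
Absorption to add: 17.297 − 10.432 = 6.865 sabins.
Net gain per m²: Δα = 0.74 − 0.04 = 0.70.
Area = ΔA/Δα = 6.865/0.70 = 9.8 m².

9.8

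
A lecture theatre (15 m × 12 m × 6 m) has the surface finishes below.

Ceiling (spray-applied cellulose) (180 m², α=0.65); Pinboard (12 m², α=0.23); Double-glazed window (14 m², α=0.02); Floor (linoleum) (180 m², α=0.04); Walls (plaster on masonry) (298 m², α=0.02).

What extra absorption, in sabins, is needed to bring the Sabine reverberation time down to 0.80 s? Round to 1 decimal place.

Summing Sᵢαᵢ: 117.000 + 2.760 + 0.280 + 7.200 + 5.960 → A₁ = 133.200 sabins.
V = 1080 m³. Required absorption A₂ = 0.161 × 1080 / 0.80 = 217.350 sabins.
Shortfall: 217.350 − 133.200 = 84.1 sabins.

84.1 sabins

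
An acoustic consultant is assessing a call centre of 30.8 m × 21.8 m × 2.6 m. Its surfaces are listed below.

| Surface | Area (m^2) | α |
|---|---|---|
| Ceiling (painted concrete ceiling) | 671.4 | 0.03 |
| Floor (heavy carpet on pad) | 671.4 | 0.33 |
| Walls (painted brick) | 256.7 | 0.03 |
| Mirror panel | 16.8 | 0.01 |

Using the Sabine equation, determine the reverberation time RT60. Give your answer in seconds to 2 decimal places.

1.13 sec

Total absorption A = 671.4·0.03 + 671.4·0.33 + 256.7·0.03 + 16.8·0.01
  = 20.142 + 221.562 + 7.701 + 0.168 = 249.573 m^2 sabins.
Volume V = 30.8 × 21.8 × 2.6 = 1745.744 m³.
RT60 = 0.161 · V / A = 0.161 × 1745.744 / 249.573 = 1.13 s.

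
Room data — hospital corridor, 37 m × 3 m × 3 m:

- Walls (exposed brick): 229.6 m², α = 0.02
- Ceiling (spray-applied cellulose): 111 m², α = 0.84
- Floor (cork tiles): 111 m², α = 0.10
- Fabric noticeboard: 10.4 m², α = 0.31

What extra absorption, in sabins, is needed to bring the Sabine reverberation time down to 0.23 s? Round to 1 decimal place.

Summing Sᵢαᵢ: 4.592 + 93.240 + 11.100 + 3.224 → A₁ = 112.156 sabins.
For T = 0.23 s, need A₂ = 0.161·V/T = 0.161·333/0.23 = 233.100 sabins.
Shortfall: 233.100 − 112.156 = 120.9 sabins.

120.9 sabins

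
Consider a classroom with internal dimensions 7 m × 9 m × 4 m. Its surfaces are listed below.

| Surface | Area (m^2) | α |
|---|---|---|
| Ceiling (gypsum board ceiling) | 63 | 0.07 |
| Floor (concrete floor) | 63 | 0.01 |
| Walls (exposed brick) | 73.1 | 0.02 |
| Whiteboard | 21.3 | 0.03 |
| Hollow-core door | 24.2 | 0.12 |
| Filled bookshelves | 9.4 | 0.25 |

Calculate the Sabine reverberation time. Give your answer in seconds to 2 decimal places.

Total absorption A = 63·0.07 + 63·0.01 + 73.1·0.02 + 21.3·0.03 + 24.2·0.12 + 9.4·0.25
  = 4.410 + 0.630 + 1.462 + 0.639 + 2.904 + 2.350 = 12.395 m^2 sabins.
V = 7·9·4 = 252 m³.
T = 0.161 V/A = 0.161·252/12.395 = 3.27 s.

3.27 sec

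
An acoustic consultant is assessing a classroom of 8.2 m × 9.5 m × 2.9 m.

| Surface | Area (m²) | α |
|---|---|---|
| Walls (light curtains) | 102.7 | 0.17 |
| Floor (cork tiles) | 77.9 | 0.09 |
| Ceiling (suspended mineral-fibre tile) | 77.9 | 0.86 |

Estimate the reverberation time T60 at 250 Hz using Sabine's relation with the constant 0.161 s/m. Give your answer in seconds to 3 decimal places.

0.398 s

Summing Sᵢαᵢ: 17.459 + 7.011 + 66.994 → A = 91.464 sabins.
Room volume: 225.91 m³.
Sabine: RT60 = 0.161 × 225.91 / 91.464 = 0.398 s.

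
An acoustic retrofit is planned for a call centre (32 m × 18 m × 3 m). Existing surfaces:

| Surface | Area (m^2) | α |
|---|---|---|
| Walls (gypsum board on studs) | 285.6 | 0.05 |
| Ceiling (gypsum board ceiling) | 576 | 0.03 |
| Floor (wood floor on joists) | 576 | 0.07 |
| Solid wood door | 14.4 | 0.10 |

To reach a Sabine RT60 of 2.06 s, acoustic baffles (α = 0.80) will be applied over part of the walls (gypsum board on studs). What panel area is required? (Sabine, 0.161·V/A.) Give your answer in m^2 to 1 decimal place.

Equivalent absorption area: A₁ = 285.6×0.05 + 576×0.03 + 576×0.07 + 14.4×0.10 = 73.320 m^2.
V = 1728 m³. Target absorption A₂ = 0.161 × 1728 / 2.06 = 135.052 sabins.
ΔA needed = 135.052 − 73.320 = 61.732 sabins.
Net gain per m^2: Δα = 0.80 − 0.05 = 0.75.
Area = ΔA/Δα = 61.732/0.75 = 82.3 m^2.

82.3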